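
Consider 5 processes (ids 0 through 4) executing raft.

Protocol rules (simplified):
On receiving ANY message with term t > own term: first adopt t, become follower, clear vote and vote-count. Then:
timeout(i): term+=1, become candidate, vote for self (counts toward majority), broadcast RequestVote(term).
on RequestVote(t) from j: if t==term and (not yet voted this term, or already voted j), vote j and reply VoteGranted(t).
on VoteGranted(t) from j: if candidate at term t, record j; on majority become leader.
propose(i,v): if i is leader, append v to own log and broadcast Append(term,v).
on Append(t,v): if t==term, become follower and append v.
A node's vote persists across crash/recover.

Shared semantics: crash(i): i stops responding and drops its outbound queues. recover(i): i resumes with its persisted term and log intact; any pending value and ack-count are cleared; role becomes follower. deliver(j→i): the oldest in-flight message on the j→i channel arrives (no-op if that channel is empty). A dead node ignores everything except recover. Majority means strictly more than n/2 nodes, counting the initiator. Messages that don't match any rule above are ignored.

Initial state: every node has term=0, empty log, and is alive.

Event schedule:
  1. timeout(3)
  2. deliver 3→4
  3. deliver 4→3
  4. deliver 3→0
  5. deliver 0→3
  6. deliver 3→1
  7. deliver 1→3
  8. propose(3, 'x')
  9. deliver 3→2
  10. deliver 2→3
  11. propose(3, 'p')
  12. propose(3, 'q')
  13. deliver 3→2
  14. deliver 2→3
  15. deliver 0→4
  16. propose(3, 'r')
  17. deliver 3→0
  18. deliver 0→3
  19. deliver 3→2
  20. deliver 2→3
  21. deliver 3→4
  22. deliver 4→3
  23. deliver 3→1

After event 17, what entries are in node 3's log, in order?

x,p,q,r

e1 timeout(3): 3[cand,t=1,-]
e2 deliver 3→4: 4[foll,t=1,-]
e3 deliver 4→3: ·
e4 deliver 3→0: 0[foll,t=1,-]
e5 deliver 0→3: 3[lead,t=1,-]
e6 deliver 3→1: 1[foll,t=1,-]
e7 deliver 1→3: ·
e8 propose(3,'x'): 3[lead,t=1,x]
e9 deliver 3→2: 2[foll,t=1,-]
e10 deliver 2→3: ·
e11 propose(3,'p'): 3[lead,t=1,x,p]
e12 propose(3,'q'): 3[lead,t=1,x,p,q]
e13 deliver 3→2: 2[foll,t=1,x]
e14 deliver 2→3: ·
e15 deliver 0→4: ·
e16 propose(3,'r'): 3[lead,t=1,x,p,q,r]
e17 deliver 3→0: 0[foll,t=1,x]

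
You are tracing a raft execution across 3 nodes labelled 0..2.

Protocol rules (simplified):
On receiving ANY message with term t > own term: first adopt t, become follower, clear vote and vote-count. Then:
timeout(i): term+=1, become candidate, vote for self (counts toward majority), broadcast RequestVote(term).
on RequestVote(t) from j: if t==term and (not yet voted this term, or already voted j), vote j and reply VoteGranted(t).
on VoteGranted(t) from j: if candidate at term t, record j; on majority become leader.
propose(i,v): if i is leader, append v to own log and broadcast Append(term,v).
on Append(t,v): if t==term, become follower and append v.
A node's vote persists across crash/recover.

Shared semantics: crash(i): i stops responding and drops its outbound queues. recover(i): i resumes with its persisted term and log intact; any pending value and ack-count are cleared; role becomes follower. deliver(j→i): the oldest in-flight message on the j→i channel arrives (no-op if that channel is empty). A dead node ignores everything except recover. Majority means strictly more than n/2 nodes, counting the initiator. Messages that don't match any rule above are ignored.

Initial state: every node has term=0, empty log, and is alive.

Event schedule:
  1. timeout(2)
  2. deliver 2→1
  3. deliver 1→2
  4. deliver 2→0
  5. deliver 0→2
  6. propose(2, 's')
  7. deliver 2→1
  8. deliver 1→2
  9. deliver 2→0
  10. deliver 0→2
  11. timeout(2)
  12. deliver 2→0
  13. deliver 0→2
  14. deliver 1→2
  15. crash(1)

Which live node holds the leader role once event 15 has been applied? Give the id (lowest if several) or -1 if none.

[1] timeout(2) → N2(cand t1 [-])
[2] deliver 2→1 → N1(foll t1 [-])
[3] deliver 1→2 → N2(lead t1 [-])
[4] deliver 2→0 → N0(foll t1 [-])
[5] deliver 0→2 → ∅
[6] propose(2,'s') → N2(lead t1 [s])
[7] deliver 2→1 → N1(foll t1 [s])
[8] deliver 1→2 → ∅
[9] deliver 2→0 → N0(foll t1 [s])
[10] deliver 0→2 → ∅
[11] timeout(2) → N2(cand t2 [s])
[12] deliver 2→0 → N0(foll t2 [s])
[13] deliver 0→2 → N2(lead t2 [s])
[14] deliver 1→2 → ∅
[15] crash(1) → N1(✗foll t1 [s])

2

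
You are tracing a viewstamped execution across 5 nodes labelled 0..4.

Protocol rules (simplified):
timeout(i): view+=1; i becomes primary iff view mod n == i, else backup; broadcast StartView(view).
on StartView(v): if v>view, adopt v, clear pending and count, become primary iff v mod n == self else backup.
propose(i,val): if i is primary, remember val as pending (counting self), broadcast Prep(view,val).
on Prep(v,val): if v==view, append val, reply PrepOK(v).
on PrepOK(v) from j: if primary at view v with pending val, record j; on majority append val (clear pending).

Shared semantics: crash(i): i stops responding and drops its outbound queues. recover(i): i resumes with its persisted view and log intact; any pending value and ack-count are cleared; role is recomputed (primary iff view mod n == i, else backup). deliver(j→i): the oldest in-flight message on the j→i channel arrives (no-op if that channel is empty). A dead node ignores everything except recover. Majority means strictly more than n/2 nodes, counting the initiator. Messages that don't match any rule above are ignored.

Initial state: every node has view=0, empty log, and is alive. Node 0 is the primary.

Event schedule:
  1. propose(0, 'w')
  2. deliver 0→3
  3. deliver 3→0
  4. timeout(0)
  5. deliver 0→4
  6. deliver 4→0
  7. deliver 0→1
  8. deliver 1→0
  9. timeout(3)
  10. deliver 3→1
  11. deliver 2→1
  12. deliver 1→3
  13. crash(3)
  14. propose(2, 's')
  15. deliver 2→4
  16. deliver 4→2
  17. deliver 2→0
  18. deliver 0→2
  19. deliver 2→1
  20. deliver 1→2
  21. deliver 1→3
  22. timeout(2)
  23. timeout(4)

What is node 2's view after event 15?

0

e1 propose(0,'w'): ·
e2 deliver 0→3: 3[back,v=0,w]
e3 deliver 3→0: ·
e4 timeout(0): 0[back,v=1,-]
e5 deliver 0→4: 4[back,v=0,w]
e6 deliver 4→0: ·
e7 deliver 0→1: 1[back,v=0,w]
e8 deliver 1→0: ·
e9 timeout(3): 3[back,v=1,w]
e10 deliver 3→1: 1[prim,v=1,w]
e11 deliver 2→1: ·
e12 deliver 1→3: ·
e13 crash(3): 3[✗back,v=1,w]
e14 propose(2,'s'): ·
e15 deliver 2→4: ·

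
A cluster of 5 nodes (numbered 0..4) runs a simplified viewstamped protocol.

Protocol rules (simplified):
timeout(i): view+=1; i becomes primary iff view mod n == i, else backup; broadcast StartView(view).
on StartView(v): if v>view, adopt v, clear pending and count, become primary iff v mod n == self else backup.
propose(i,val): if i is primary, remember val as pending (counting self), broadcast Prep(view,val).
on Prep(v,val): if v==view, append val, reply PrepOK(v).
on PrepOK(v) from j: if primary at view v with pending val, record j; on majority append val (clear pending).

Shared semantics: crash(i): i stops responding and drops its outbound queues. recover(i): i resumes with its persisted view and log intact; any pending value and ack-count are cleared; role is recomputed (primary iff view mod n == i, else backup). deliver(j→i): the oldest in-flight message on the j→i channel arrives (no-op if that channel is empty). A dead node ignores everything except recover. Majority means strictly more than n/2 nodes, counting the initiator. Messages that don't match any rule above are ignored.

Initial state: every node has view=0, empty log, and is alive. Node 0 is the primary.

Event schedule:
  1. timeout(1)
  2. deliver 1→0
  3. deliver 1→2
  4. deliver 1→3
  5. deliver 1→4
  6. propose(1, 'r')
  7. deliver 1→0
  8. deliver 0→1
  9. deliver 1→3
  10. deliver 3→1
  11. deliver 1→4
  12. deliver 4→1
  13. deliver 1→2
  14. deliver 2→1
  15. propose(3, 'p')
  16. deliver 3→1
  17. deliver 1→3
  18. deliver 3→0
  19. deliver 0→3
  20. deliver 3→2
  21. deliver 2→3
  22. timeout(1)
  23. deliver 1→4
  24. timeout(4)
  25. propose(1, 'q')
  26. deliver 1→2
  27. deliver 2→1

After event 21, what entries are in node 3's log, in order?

r

e1 timeout(1): 1[prim,v=1,-]
e2 deliver 1→0: 0[back,v=1,-]
e3 deliver 1→2: 2[back,v=1,-]
e4 deliver 1→3: 3[back,v=1,-]
e5 deliver 1→4: 4[back,v=1,-]
e6 propose(1,'r'): ·
e7 deliver 1→0: 0[back,v=1,r]
e8 deliver 0→1: ·
e9 deliver 1→3: 3[back,v=1,r]
e10 deliver 3→1: 1[prim,v=1,r]
e11 deliver 1→4: 4[back,v=1,r]
e12 deliver 4→1: ·
e13 deliver 1→2: 2[back,v=1,r]
e14 deliver 2→1: ·
e15 propose(3,'p'): ·
e16 deliver 3→1: ·
e17 deliver 1→3: ·
e18 deliver 3→0: ·
e19 deliver 0→3: ·
e20 deliver 3→2: ·
e21 deliver 2→3: ·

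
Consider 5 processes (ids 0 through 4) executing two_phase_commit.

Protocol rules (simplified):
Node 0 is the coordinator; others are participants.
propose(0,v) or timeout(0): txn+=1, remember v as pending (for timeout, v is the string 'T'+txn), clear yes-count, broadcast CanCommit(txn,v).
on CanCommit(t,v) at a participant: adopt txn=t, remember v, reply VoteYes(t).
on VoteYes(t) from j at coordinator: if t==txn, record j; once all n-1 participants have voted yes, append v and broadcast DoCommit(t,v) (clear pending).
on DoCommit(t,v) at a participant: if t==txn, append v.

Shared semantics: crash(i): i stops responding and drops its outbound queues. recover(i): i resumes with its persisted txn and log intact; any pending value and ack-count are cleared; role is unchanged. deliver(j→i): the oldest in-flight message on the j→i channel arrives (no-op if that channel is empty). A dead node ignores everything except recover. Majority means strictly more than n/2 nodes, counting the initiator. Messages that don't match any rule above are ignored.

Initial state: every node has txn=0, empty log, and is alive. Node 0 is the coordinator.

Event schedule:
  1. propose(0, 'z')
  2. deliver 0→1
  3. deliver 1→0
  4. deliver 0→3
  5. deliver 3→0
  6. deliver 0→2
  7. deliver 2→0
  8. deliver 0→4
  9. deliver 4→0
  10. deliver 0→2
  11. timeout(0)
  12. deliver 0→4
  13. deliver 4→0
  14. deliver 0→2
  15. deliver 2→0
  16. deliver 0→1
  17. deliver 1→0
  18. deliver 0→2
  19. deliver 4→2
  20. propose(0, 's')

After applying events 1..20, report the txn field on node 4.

step 1 propose(0,'z'): 0={coor,t=1,log=-}
step 2 deliver 0→1: 1={part,t=1,log=-}
step 3 deliver 1→0: —
step 4 deliver 0→3: 3={part,t=1,log=-}
step 5 deliver 3→0: —
step 6 deliver 0→2: 2={part,t=1,log=-}
step 7 deliver 2→0: —
step 8 deliver 0→4: 4={part,t=1,log=-}
step 9 deliver 4→0: 0={coor,t=1,log=z}
step 10 deliver 0→2: 2={part,t=1,log=z}
step 11 timeout(0): 0={coor,t=2,log=z}
step 12 deliver 0→4: 4={part,t=1,log=z}
step 13 deliver 4→0: —
step 14 deliver 0→2: 2={part,t=2,log=z}
step 15 deliver 2→0: —
step 16 deliver 0→1: 1={part,t=1,log=z}
step 17 deliver 1→0: —
step 18 deliver 0→2: —
step 19 deliver 4→2: —
step 20 propose(0,'s'): 0={coor,t=3,log=z}

1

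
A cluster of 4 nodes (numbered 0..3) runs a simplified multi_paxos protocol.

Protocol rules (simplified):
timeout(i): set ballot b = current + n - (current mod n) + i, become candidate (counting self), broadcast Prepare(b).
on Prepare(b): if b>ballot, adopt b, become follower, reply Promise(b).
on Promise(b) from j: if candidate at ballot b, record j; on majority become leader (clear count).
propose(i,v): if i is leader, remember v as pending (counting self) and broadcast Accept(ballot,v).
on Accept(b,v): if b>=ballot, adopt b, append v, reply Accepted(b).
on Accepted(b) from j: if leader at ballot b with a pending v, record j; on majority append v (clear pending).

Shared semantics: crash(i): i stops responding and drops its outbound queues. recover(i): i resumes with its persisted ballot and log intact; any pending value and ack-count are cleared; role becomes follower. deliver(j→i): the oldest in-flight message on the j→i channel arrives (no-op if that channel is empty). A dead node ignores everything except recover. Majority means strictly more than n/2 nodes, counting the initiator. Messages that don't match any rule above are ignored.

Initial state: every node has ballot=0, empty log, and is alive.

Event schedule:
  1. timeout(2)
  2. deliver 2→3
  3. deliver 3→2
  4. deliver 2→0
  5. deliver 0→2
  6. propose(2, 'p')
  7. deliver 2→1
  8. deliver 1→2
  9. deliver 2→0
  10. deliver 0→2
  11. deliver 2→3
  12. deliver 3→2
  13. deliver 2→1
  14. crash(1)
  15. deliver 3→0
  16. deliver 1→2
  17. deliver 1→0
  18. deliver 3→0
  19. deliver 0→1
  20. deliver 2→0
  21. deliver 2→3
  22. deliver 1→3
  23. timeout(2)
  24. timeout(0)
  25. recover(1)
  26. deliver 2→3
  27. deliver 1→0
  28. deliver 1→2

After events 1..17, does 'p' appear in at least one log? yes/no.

e1 timeout(2): 2[cand,b=6,-]
e2 deliver 2→3: 3[foll,b=6,-]
e3 deliver 3→2: ·
e4 deliver 2→0: 0[foll,b=6,-]
e5 deliver 0→2: 2[lead,b=6,-]
e6 propose(2,'p'): ·
e7 deliver 2→1: 1[foll,b=6,-]
e8 deliver 1→2: ·
e9 deliver 2→0: 0[foll,b=6,p]
e10 deliver 0→2: ·
e11 deliver 2→3: 3[foll,b=6,p]
e12 deliver 3→2: 2[lead,b=6,p]
e13 deliver 2→1: 1[foll,b=6,p]
e14 crash(1): 1[✗foll,b=6,p]
e15 deliver 3→0: ·
e16 deliver 1→2: ·
e17 deliver 1→0: ·

yes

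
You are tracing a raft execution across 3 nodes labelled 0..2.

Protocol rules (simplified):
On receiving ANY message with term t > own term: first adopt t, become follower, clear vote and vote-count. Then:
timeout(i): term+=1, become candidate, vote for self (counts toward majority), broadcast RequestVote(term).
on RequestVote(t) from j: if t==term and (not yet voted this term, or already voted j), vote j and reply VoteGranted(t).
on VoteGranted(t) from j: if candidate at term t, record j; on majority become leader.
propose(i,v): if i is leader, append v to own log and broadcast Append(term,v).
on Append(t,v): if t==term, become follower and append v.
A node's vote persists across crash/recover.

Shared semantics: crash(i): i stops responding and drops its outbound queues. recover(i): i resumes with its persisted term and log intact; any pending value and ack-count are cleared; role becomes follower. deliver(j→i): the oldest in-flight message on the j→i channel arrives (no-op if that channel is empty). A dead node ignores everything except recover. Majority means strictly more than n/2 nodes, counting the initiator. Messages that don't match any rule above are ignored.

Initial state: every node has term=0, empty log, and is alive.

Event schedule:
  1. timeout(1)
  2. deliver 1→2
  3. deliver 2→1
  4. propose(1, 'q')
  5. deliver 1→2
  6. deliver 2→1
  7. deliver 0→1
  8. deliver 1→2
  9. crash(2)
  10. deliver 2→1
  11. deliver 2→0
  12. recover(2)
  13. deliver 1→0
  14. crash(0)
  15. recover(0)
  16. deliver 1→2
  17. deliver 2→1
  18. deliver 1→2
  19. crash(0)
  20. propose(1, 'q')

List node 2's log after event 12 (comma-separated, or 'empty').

e1 timeout(1): 1[cand,t=1,-]
e2 deliver 1→2: 2[foll,t=1,-]
e3 deliver 2→1: 1[lead,t=1,-]
e4 propose(1,'q'): 1[lead,t=1,q]
e5 deliver 1→2: 2[foll,t=1,q]
e6 deliver 2→1: ·
e7 deliver 0→1: ·
e8 deliver 1→2: ·
e9 crash(2): 2[✗foll,t=1,q]
e10 deliver 2→1: ·
e11 deliver 2→0: ·
e12 recover(2): 2[foll,t=1,q]

q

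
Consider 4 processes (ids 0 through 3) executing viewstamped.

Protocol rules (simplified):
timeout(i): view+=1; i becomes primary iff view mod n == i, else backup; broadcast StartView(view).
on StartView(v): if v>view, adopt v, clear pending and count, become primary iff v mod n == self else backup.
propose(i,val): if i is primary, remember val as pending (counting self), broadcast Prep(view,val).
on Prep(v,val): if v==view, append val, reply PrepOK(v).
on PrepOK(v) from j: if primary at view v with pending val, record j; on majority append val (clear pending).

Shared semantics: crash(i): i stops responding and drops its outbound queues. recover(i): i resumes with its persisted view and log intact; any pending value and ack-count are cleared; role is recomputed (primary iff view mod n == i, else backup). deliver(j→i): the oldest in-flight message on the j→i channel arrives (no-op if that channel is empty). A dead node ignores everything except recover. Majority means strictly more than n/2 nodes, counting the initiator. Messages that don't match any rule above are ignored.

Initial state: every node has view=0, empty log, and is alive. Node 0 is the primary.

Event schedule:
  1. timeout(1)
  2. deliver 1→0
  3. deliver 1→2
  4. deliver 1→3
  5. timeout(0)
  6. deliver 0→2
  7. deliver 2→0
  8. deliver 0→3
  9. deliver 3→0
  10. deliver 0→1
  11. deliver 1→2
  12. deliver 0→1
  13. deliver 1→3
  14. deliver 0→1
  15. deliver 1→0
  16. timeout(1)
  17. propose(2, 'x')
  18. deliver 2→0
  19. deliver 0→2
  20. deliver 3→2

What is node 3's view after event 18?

2

step 1 timeout(1): 1={prim,v=1,log=-}
step 2 deliver 1→0: 0={back,v=1,log=-}
step 3 deliver 1→2: 2={back,v=1,log=-}
step 4 deliver 1→3: 3={back,v=1,log=-}
step 5 timeout(0): 0={back,v=2,log=-}
step 6 deliver 0→2: 2={prim,v=2,log=-}
step 7 deliver 2→0: —
step 8 deliver 0→3: 3={back,v=2,log=-}
step 9 deliver 3→0: —
step 10 deliver 0→1: 1={back,v=2,log=-}
step 11 deliver 1→2: —
step 12 deliver 0→1: —
step 13 deliver 1→3: —
step 14 deliver 0→1: —
step 15 deliver 1→0: —
step 16 timeout(1): 1={back,v=3,log=-}
step 17 propose(2,'x'): —
step 18 deliver 2→0: 0={back,v=2,log=x}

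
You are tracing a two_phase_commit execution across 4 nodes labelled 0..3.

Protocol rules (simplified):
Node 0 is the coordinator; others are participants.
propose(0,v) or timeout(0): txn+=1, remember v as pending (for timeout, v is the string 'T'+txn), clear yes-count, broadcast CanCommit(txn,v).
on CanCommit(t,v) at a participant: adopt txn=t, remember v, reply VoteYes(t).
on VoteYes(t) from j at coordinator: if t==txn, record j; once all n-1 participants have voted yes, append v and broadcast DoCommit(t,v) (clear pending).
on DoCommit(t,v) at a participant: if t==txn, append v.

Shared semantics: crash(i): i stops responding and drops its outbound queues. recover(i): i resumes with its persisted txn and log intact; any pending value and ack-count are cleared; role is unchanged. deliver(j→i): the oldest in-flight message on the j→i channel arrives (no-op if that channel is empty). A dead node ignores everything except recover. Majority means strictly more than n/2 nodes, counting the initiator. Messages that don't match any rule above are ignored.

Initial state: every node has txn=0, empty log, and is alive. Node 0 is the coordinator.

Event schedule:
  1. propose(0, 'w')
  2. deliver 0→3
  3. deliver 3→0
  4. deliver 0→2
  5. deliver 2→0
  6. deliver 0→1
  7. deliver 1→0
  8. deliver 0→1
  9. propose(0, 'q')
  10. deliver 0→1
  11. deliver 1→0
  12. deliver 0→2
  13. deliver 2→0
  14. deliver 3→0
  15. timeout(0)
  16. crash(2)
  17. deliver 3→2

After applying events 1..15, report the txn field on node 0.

3

[1] propose(0,'w') → N0(coor t1 [-])
[2] deliver 0→3 → N3(part t1 [-])
[3] deliver 3→0 → ∅
[4] deliver 0→2 → N2(part t1 [-])
[5] deliver 2→0 → ∅
[6] deliver 0→1 → N1(part t1 [-])
[7] deliver 1→0 → N0(coor t1 [w])
[8] deliver 0→1 → N1(part t1 [w])
[9] propose(0,'q') → N0(coor t2 [w])
[10] deliver 0→1 → N1(part t2 [w])
[11] deliver 1→0 → ∅
[12] deliver 0→2 → N2(part t1 [w])
[13] deliver 2→0 → ∅
[14] deliver 3→0 → ∅
[15] timeout(0) → N0(coor t3 [w])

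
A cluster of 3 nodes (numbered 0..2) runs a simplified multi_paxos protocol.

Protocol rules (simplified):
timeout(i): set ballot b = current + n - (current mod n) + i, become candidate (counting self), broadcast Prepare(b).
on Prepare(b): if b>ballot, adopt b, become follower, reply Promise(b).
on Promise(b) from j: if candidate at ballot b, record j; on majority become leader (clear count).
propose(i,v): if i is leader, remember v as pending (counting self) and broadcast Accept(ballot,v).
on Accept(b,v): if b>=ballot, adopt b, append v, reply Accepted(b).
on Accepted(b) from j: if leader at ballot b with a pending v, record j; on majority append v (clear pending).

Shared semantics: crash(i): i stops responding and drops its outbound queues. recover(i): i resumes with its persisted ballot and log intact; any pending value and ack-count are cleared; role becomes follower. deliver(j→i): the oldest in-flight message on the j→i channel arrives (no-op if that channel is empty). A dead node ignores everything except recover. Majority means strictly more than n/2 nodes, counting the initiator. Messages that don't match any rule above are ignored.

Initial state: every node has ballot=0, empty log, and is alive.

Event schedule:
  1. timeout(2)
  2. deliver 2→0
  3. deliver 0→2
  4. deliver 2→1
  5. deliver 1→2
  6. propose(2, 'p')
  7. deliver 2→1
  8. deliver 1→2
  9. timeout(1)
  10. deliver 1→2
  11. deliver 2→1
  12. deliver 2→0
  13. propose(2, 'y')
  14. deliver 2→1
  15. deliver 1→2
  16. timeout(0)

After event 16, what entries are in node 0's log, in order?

p

1. timeout(2):  <2:cand b5 ->
2. deliver 2→0:  <0:foll b5 ->
3. deliver 0→2:  <2:lead b5 ->
4. deliver 2→1:  <1:foll b5 ->
5. deliver 1→2:  nop
6. propose(2,'p'):  nop
7. deliver 2→1:  <1:foll b5 p>
8. deliver 1→2:  <2:lead b5 p>
9. timeout(1):  <1:cand b7 p>
10. deliver 1→2:  <2:foll b7 p>
11. deliver 2→1:  <1:lead b7 p>
12. deliver 2→0:  <0:foll b5 p>
13. propose(2,'y'):  nop
14. deliver 2→1:  nop
15. deliver 1→2:  nop
16. timeout(0):  <0:cand b6 p>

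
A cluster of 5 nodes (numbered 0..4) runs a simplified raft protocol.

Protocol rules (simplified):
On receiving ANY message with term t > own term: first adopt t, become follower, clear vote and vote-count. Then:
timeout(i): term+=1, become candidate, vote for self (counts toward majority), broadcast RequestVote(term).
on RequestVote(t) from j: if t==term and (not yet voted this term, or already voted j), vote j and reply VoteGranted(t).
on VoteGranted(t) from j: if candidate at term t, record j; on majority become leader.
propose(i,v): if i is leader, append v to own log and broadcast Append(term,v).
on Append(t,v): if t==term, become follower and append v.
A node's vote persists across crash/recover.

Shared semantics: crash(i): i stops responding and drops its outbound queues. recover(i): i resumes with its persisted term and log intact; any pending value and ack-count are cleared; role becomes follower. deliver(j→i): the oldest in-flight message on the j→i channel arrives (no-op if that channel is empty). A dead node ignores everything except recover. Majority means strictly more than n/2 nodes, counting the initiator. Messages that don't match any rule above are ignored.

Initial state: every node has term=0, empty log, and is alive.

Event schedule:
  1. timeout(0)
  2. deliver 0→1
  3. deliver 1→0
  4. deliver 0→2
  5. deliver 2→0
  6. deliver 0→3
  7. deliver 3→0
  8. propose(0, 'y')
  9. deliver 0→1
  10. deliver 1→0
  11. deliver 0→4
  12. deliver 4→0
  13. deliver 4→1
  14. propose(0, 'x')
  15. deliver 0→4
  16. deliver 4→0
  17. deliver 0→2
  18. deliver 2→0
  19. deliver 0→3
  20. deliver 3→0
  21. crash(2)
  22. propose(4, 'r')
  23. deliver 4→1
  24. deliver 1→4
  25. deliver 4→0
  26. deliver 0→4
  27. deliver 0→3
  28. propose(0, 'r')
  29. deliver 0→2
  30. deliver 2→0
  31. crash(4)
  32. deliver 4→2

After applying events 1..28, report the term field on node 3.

1. timeout(0):  <0:cand t1 ->
2. deliver 0→1:  <1:foll t1 ->
3. deliver 1→0:  nop
4. deliver 0→2:  <2:foll t1 ->
5. deliver 2→0:  <0:lead t1 ->
6. deliver 0→3:  <3:foll t1 ->
7. deliver 3→0:  nop
8. propose(0,'y'):  <0:lead t1 y>
9. deliver 0→1:  <1:foll t1 y>
10. deliver 1→0:  nop
11. deliver 0→4:  <4:foll t1 ->
12. deliver 4→0:  nop
13. deliver 4→1:  nop
14. propose(0,'x'):  <0:lead t1 y,x>
15. deliver 0→4:  <4:foll t1 y>
16. deliver 4→0:  nop
17. deliver 0→2:  <2:foll t1 y>
18. deliver 2→0:  nop
19. deliver 0→3:  <3:foll t1 y>
20. deliver 3→0:  nop
21. crash(2):  <2:✗foll t1 y>
22. propose(4,'r'):  nop
23. deliver 4→1:  nop
24. deliver 1→4:  nop
25. deliver 4→0:  nop
26. deliver 0→4:  <4:foll t1 y,x>
27. deliver 0→3:  <3:foll t1 y,x>
28. propose(0,'r'):  <0:lead t1 y,x,r>

1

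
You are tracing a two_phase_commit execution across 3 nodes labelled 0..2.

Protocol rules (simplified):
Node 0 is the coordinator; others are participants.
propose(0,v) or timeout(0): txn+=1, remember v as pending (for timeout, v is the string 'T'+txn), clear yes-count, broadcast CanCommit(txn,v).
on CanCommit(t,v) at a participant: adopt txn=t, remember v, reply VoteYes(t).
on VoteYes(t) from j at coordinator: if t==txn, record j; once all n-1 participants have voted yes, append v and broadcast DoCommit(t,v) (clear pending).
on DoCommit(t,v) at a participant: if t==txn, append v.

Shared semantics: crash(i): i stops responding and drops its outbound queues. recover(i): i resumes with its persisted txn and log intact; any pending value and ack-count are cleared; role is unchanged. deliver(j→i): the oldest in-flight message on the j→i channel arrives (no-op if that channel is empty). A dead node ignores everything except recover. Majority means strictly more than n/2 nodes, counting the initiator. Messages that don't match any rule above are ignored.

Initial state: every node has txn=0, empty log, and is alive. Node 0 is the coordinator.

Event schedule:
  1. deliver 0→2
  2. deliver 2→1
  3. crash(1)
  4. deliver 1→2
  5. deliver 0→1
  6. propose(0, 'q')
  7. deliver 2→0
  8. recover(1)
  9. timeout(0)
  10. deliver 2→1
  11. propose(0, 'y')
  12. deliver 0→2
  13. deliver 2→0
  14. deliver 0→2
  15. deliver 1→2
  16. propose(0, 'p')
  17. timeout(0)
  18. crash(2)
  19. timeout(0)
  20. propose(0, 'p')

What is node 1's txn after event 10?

0

after 1 — deliver 0→2: ·
after 2 — deliver 2→1: ·
after 3 — crash(1): n1:✗part/t0/[-]
after 4 — deliver 1→2: ·
after 5 — deliver 0→1: ·
after 6 — propose(0,'q'): n0:coor/t1/[-]
after 7 — deliver 2→0: ·
after 8 — recover(1): n1:part/t0/[-]
after 9 — timeout(0): n0:coor/t2/[-]
after 10 — deliver 2→1: ·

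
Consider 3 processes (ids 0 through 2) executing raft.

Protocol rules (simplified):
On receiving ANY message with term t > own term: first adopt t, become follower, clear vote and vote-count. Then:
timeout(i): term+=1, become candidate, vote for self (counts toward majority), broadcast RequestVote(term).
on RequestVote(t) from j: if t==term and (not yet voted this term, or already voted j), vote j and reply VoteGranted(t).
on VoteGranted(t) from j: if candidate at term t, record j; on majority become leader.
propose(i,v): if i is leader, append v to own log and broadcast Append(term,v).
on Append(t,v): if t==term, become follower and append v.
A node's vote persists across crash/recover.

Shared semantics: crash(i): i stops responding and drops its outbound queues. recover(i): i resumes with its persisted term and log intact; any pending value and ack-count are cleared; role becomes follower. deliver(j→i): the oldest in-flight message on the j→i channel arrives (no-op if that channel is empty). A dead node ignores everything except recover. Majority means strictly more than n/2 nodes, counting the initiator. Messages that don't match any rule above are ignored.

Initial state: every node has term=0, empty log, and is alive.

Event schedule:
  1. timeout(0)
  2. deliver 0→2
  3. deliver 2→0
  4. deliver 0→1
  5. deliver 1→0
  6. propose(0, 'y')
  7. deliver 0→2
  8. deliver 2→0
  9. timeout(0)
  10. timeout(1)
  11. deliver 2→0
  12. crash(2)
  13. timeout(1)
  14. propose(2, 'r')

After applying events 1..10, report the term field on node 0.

2

e1 timeout(0): 0[cand,t=1,-]
e2 deliver 0→2: 2[foll,t=1,-]
e3 deliver 2→0: 0[lead,t=1,-]
e4 deliver 0→1: 1[foll,t=1,-]
e5 deliver 1→0: ·
e6 propose(0,'y'): 0[lead,t=1,y]
e7 deliver 0→2: 2[foll,t=1,y]
e8 deliver 2→0: ·
e9 timeout(0): 0[cand,t=2,y]
e10 timeout(1): 1[cand,t=2,-]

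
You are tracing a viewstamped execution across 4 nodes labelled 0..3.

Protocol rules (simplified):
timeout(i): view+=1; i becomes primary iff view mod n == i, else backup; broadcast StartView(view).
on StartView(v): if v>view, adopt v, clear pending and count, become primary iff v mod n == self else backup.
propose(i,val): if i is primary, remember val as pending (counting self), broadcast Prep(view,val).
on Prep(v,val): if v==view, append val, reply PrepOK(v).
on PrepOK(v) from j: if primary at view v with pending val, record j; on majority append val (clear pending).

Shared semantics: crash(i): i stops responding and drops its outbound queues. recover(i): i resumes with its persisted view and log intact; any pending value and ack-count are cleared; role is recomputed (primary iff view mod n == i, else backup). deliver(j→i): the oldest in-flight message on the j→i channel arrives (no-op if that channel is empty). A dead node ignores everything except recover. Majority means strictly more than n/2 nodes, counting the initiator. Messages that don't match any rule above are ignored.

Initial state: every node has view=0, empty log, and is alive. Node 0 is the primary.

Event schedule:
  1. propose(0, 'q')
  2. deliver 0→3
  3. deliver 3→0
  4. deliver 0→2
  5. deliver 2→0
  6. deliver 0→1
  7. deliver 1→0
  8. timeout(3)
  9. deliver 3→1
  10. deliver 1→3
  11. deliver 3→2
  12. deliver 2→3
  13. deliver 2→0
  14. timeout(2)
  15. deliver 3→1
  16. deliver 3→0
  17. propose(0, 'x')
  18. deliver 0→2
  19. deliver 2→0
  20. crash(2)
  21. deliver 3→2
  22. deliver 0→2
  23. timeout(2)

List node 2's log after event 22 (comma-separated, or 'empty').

after 1 — propose(0,'q'): ·
after 2 — deliver 0→3: n3:back/v0/[q]
after 3 — deliver 3→0: ·
after 4 — deliver 0→2: n2:back/v0/[q]
after 5 — deliver 2→0: n0:prim/v0/[q]
after 6 — deliver 0→1: n1:back/v0/[q]
after 7 — deliver 1→0: ·
after 8 — timeout(3): n3:back/v1/[q]
after 9 — deliver 3→1: n1:prim/v1/[q]
after 10 — deliver 1→3: ·
after 11 — deliver 3→2: n2:back/v1/[q]
after 12 — deliver 2→3: ·
after 13 — deliver 2→0: ·
after 14 — timeout(2): n2:prim/v2/[q]
after 15 — deliver 3→1: ·
after 16 — deliver 3→0: n0:back/v1/[q]
after 17 — propose(0,'x'): ·
after 18 — deliver 0→2: ·
after 19 — deliver 2→0: n0:back/v2/[q]
after 20 — crash(2): n2:✗prim/v2/[q]
after 21 — deliver 3→2: ·
after 22 — deliver 0→2: ·

q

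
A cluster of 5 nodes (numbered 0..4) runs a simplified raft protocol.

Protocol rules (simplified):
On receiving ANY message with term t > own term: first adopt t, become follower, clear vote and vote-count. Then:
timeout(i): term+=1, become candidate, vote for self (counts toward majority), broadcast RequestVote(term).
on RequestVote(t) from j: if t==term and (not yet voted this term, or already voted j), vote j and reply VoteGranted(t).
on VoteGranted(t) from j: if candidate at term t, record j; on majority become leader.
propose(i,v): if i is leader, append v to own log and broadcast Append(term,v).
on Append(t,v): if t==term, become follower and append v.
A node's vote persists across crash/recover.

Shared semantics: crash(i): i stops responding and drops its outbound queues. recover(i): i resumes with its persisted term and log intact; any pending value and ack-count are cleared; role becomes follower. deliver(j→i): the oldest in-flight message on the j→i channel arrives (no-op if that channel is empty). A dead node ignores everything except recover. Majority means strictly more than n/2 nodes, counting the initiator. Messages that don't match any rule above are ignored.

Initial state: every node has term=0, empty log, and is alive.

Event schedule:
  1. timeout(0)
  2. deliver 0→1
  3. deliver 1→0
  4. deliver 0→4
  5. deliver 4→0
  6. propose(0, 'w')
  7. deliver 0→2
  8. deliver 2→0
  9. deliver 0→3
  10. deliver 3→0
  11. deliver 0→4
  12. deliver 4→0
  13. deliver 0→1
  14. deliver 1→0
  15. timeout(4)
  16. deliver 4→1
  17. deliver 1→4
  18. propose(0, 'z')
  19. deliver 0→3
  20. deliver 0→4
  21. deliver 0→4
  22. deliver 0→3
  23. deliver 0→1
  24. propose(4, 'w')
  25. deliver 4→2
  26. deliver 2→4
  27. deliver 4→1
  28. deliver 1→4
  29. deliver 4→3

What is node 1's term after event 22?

after 1 — timeout(0): n0:cand/t1/[-]
after 2 — deliver 0→1: n1:foll/t1/[-]
after 3 — deliver 1→0: ·
after 4 — deliver 0→4: n4:foll/t1/[-]
after 5 — deliver 4→0: n0:lead/t1/[-]
after 6 — propose(0,'w'): n0:lead/t1/[w]
after 7 — deliver 0→2: n2:foll/t1/[-]
after 8 — deliver 2→0: ·
after 9 — deliver 0→3: n3:foll/t1/[-]
after 10 — deliver 3→0: ·
after 11 — deliver 0→4: n4:foll/t1/[w]
after 12 — deliver 4→0: ·
after 13 — deliver 0→1: n1:foll/t1/[w]
after 14 — deliver 1→0: ·
after 15 — timeout(4): n4:cand/t2/[w]
after 16 — deliver 4→1: n1:foll/t2/[w]
after 17 — deliver 1→4: ·
after 18 — propose(0,'z'): n0:lead/t1/[w,z]
after 19 — deliver 0→3: n3:foll/t1/[w]
after 20 — deliver 0→4: ·
after 21 — deliver 0→4: ·
after 22 — deliver 0→3: n3:foll/t1/[w,z]

2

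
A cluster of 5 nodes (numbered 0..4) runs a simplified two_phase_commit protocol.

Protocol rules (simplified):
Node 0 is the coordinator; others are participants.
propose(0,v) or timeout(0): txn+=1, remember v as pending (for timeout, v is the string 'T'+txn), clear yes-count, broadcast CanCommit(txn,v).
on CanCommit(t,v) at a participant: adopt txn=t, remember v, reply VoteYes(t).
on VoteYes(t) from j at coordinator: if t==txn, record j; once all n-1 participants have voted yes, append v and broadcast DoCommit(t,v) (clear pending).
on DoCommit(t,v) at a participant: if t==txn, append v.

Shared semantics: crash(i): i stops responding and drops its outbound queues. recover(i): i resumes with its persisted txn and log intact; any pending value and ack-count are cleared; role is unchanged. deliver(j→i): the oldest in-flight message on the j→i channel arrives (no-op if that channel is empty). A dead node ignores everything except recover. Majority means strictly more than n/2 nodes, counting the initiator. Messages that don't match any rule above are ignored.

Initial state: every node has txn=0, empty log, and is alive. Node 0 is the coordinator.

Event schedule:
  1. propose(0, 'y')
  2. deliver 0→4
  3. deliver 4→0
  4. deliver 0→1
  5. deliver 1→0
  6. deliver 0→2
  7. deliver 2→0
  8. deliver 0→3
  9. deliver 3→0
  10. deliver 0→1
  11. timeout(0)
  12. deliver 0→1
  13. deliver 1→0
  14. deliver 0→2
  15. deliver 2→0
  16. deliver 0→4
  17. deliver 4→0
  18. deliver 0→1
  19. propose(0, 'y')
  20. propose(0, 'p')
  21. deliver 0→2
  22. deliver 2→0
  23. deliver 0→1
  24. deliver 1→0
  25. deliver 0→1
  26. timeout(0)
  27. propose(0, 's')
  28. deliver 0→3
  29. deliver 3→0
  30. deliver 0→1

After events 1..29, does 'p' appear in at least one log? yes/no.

no

after 1 — propose(0,'y'): n0:coor/t1/[-]
after 2 — deliver 0→4: n4:part/t1/[-]
after 3 — deliver 4→0: ·
after 4 — deliver 0→1: n1:part/t1/[-]
after 5 — deliver 1→0: ·
after 6 — deliver 0→2: n2:part/t1/[-]
after 7 — deliver 2→0: ·
after 8 — deliver 0→3: n3:part/t1/[-]
after 9 — deliver 3→0: n0:coor/t1/[y]
after 10 — deliver 0→1: n1:part/t1/[y]
after 11 — timeout(0): n0:coor/t2/[y]
after 12 — deliver 0→1: n1:part/t2/[y]
after 13 — deliver 1→0: ·
after 14 — deliver 0→2: n2:part/t1/[y]
after 15 — deliver 2→0: ·
after 16 — deliver 0→4: n4:part/t1/[y]
after 17 — deliver 4→0: ·
after 18 — deliver 0→1: ·
after 19 — propose(0,'y'): n0:coor/t3/[y]
after 20 — propose(0,'p'): n0:coor/t4/[y]
after 21 — deliver 0→2: n2:part/t2/[y]
after 22 — deliver 2→0: ·
after 23 — deliver 0→1: n1:part/t3/[y]
after 24 — deliver 1→0: ·
after 25 — deliver 0→1: n1:part/t4/[y]
after 26 — timeout(0): n0:coor/t5/[y]
after 27 — propose(0,'s'): n0:coor/t6/[y]
after 28 — deliver 0→3: n3:part/t1/[y]
after 29 — deliver 3→0: ·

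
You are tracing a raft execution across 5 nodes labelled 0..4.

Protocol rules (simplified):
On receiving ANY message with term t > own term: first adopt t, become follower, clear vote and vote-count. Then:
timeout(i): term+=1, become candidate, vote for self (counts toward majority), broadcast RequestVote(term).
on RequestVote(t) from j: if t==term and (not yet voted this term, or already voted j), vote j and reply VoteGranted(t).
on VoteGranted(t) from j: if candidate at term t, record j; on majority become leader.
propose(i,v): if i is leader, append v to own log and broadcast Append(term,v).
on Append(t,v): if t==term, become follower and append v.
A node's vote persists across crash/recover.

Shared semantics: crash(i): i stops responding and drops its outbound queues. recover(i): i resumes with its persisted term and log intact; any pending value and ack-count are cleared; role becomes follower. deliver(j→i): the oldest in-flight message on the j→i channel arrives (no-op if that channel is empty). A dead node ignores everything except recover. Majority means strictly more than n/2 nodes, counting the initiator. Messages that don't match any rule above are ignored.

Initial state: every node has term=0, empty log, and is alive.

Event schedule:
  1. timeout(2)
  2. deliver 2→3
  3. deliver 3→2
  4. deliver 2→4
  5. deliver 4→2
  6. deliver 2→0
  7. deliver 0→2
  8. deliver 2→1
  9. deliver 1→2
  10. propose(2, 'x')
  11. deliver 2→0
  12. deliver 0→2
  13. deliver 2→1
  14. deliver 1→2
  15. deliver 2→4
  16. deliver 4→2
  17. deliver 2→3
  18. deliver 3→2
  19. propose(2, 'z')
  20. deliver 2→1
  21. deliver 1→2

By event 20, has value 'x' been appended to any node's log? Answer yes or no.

yes

[1] timeout(2) → N2(cand t1 [-])
[2] deliver 2→3 → N3(foll t1 [-])
[3] deliver 3→2 → ∅
[4] deliver 2→4 → N4(foll t1 [-])
[5] deliver 4→2 → N2(lead t1 [-])
[6] deliver 2→0 → N0(foll t1 [-])
[7] deliver 0→2 → ∅
[8] deliver 2→1 → N1(foll t1 [-])
[9] deliver 1→2 → ∅
[10] propose(2,'x') → N2(lead t1 [x])
[11] deliver 2→0 → N0(foll t1 [x])
[12] deliver 0→2 → ∅
[13] deliver 2→1 → N1(foll t1 [x])
[14] deliver 1→2 → ∅
[15] deliver 2→4 → N4(foll t1 [x])
[16] deliver 4→2 → ∅
[17] deliver 2→3 → N3(foll t1 [x])
[18] deliver 3→2 → ∅
[19] propose(2,'z') → N2(lead t1 [x,z])
[20] deliver 2→1 → N1(foll t1 [x,z])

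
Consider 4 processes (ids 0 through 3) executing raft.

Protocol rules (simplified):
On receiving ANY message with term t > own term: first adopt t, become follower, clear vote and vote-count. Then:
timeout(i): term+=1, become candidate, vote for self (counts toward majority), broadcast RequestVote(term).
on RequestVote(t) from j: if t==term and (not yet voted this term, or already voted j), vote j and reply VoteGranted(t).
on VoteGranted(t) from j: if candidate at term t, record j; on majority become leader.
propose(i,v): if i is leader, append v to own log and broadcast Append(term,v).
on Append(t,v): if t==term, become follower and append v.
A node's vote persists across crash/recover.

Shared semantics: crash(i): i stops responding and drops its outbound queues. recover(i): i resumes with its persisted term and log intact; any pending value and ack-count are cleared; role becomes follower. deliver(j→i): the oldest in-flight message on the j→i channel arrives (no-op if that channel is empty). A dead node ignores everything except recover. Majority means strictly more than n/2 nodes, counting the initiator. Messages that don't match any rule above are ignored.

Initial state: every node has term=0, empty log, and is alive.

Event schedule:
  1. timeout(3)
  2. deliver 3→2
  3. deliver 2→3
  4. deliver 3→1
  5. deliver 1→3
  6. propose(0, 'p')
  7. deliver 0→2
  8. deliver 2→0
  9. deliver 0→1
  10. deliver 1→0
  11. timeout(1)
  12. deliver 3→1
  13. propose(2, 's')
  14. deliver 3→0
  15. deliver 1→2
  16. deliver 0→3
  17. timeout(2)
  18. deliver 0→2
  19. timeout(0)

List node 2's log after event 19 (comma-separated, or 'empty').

empty

[1] timeout(3) → N3(cand t1 [-])
[2] deliver 3→2 → N2(foll t1 [-])
[3] deliver 2→3 → ∅
[4] deliver 3→1 → N1(foll t1 [-])
[5] deliver 1→3 → N3(lead t1 [-])
[6] propose(0,'p') → ∅
[7] deliver 0→2 → ∅
[8] deliver 2→0 → ∅
[9] deliver 0→1 → ∅
[10] deliver 1→0 → ∅
[11] timeout(1) → N1(cand t2 [-])
[12] deliver 3→1 → ∅
[13] propose(2,'s') → ∅
[14] deliver 3→0 → N0(foll t1 [-])
[15] deliver 1→2 → N2(foll t2 [-])
[16] deliver 0→3 → ∅
[17] timeout(2) → N2(cand t3 [-])
[18] deliver 0→2 → ∅
[19] timeout(0) → N0(cand t2 [-])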